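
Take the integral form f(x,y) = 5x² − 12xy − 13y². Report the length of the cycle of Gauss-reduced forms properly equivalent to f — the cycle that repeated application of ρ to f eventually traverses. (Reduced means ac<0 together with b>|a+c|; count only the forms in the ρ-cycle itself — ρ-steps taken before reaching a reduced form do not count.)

D = 404, ⌊√D⌋ = 20
descent: ρ → (-13,12,5)  [lands on river]
river: ρ → (5,18,-4)
river: ρ → (-4,14,13)
river: ρ → (13,12,-5)
river: ρ → (-5,18,4)
river: ρ → (4,14,-13)
ρ-cycle length = 6 (tail of 1 descent step not counted)

6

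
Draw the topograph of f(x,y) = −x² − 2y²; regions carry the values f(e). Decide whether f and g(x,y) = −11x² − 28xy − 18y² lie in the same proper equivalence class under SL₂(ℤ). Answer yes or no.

D₁ = -8, D₂ = -8
f is negative-definite; reduce −f:
−f: reduced (well bottom): (1,0,2) with a≤c, −a<b≤a
flip sign back: reduced form of f is (-1,0,-2)
g is negative-definite; reduce −g:
−g: translate: b→6 (≡28 mod 22), so (11,28,18)→(11,6,1)
−g: flip: (11,6,1)→(1,-6,11)
−g: translate: b→0 (≡-6 mod 2), so (1,-6,11)→(1,0,2)
−g: reduced (well bottom): (1,0,2) with a≤c, −a<b≤a
flip sign back: reduced form of g is (-1,0,-2)
reduced forms (-1, 0, -2) vs (-1, 0, -2) ⇒ equivalent

yes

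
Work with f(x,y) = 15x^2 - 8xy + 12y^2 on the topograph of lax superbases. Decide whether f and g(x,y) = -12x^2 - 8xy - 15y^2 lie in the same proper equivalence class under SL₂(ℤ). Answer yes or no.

D₁ = -656, D₂ = -656
f: flip: (15,-8,12)→(12,8,15)
f: reduced (well bottom): (12,8,15) with a≤c, −a<b≤a
g is negative-definite; reduce −g:
−g: reduced (well bottom): (12,8,15) with a≤c, −a<b≤a
flip sign back: reduced form of g is (-12,-8,-15)
reduced forms (12, 8, 15) vs (-12, -8, -15) ⇒ inequivalent

no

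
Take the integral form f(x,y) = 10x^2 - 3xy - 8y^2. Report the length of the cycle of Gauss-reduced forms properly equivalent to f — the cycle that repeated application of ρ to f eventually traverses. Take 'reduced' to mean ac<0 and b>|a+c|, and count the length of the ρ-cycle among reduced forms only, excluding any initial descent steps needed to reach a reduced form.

D = 329, ⌊√D⌋ = 18
descent: ρ → (-8,3,10)  [lands on river]
river: ρ → (10,17,-1)
river: ρ → (-1,17,10)
river: ρ → (10,3,-8)
river: ρ → (-8,13,5)
river: ρ → (5,17,-2)
river: ρ → (-2,15,13)
river: ρ → (13,11,-4)
river: ρ → (-4,13,10)
river: ρ → (10,7,-7)
river: ρ → (-7,7,10)
river: ρ → (10,13,-4)
river: ρ → (-4,11,13)
river: ρ → (13,15,-2)
river: ρ → (-2,17,5)
river: ρ → (5,13,-8)
ρ-cycle length = 16 (tail of 1 descent step not counted)

16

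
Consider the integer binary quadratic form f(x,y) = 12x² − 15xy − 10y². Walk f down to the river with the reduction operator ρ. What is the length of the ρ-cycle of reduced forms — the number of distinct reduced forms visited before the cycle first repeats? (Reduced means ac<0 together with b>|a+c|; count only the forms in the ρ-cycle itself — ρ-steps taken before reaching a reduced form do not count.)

D = 705, ⌊√D⌋ = 26
descent: ρ → (-10,15,12)  [lands on river]
river: ρ → (12,9,-13)
river: ρ → (-13,17,8)
river: ρ → (8,15,-15)
river: ρ → (-15,15,8)
river: ρ → (8,17,-13)
river: ρ → (-13,9,12)
river: ρ → (12,15,-10)
river: ρ → (-10,25,2)
river: ρ → (2,23,-22)
river: ρ → (-22,21,3)
river: ρ → (3,21,-22)
river: ρ → (-22,23,2)
river: ρ → (2,25,-10)
ρ-cycle length = 14 (tail of 1 descent step not counted)

14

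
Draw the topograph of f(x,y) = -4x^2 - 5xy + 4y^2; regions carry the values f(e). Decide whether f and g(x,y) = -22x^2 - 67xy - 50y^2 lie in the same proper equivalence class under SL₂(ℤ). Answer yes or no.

D₁ = 89, D₂ = 89
river cycle of f (length 14): (4, 5, -4), (-4, 3, 5), (5, 7, -2), (-2, 9, 1), (1, 9, -2), (-2, 7, 5), (5, 3, -4), (-4, 5, 4), (4, 3, -5), (-5, 7, 2), … (4 more)
river cycle of g (length 14): (-5, 3, 4), (4, 5, -4), (-4, 3, 5), (5, 7, -2), (-2, 9, 1), (1, 9, -2), (-2, 7, 5), (5, 3, -4), (-4, 5, 4), (4, 3, -5), … (4 more)
cycles coincide ⇒ equivalent

yes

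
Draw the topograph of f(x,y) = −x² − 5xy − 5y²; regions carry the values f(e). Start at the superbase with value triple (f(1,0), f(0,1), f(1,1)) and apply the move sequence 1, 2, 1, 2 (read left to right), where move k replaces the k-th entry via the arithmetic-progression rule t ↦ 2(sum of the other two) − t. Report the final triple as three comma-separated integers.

start (-1,-5,-11) = (f(1,0),f(0,1),f(1,1))
replace slot 1: 2·((-5)+(-11)) − (-1) = -31 → (-31,-5,-11)
replace slot 2: 2·((-31)+(-11)) − (-5) = -79 → (-31,-79,-11)
replace slot 1: 2·((-79)+(-11)) − (-31) = -149 → (-149,-79,-11)
replace slot 2: 2·((-149)+(-11)) − (-79) = -241 → (-149,-241,-11)

-149,-241,-11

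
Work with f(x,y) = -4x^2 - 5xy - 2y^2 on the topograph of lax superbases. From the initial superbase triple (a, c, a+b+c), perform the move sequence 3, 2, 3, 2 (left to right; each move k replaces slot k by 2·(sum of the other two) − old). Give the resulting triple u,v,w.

start (-4,-2,-11) = (f(1,0),f(0,1),f(1,1))
replace slot 3: 2·((-4)+(-2)) − (-11) = -1 → (-4,-2,-1)
replace slot 2: 2·((-4)+(-1)) − (-2) = -8 → (-4,-8,-1)
replace slot 3: 2·((-4)+(-8)) − (-1) = -23 → (-4,-8,-23)
replace slot 2: 2·((-4)+(-23)) − (-8) = -46 → (-4,-46,-23)

-4,-46,-23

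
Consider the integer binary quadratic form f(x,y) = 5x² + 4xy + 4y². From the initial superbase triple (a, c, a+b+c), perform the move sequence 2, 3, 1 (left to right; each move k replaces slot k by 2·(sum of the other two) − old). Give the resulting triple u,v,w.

start (5,4,13) = (f(1,0),f(0,1),f(1,1))
replace slot 2: 2·(5+13) − 4 = 32 → (5,32,13)
replace slot 3: 2·(5+32) − 13 = 61 → (5,32,61)
replace slot 1: 2·(32+61) − 5 = 181 → (181,32,61)

181,32,61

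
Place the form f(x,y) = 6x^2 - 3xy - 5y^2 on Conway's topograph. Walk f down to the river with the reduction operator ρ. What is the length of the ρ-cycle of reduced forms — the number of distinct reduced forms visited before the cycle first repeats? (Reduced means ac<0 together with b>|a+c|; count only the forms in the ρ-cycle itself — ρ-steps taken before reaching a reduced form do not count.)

D = 129, ⌊√D⌋ = 11
descent: ρ → (-5,3,6)  [lands on river]
river: ρ → (6,9,-2)
river: ρ → (-2,11,1)
river: ρ → (1,11,-2)
river: ρ → (-2,9,6)
river: ρ → (6,3,-5)
river: ρ → (-5,7,4)
river: ρ → (4,9,-3)
river: ρ → (-3,9,4)
river: ρ → (4,7,-5)
ρ-cycle length = 10 (tail of 1 descent step not counted)

10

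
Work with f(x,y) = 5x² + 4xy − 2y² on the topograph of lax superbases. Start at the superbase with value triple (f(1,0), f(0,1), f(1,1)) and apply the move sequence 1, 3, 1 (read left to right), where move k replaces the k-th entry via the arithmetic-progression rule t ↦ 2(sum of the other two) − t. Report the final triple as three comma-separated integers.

start (5,-2,7) = (f(1,0),f(0,1),f(1,1))
replace slot 1: 2·((-2)+7) − 5 = 5 → (5,-2,7)
replace slot 3: 2·(5+(-2)) − 7 = -1 → (5,-2,-1)
replace slot 1: 2·((-2)+(-1)) − 5 = -11 → (-11,-2,-1)

-11,-2,-1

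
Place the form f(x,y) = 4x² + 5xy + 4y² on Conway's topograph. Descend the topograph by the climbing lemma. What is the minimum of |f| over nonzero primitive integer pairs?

translate: b→-3 (≡5 mod 8), so (4,5,4)→(4,-3,3)
flip: (4,-3,3)→(3,3,4)
reduced (well bottom): (3,3,4) with a≤c, −a<b≤a
well minimum = a = 3

3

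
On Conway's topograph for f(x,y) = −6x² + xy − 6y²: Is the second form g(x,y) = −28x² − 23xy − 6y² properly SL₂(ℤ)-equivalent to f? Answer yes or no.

D₁ = -143, D₂ = -143
f is negative-definite; reduce −f:
−f: flip: (6,-1,6)→(6,1,6)
−f: reduced (well bottom): (6,1,6) with a≤c, −a<b≤a
flip sign back: reduced form of f is (-6,-1,-6)
g is negative-definite; reduce −g:
−g: flip: (28,23,6)→(6,-23,28)
−g: translate: b→1 (≡-23 mod 12), so (6,-23,28)→(6,1,6)
−g: reduced (well bottom): (6,1,6) with a≤c, −a<b≤a
flip sign back: reduced form of g is (-6,-1,-6)
reduced forms (-6, -1, -6) vs (-6, -1, -6) ⇒ equivalent

yes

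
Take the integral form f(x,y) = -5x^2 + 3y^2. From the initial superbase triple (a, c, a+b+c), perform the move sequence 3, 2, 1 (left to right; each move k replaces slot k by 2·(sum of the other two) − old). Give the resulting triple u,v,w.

start (-5,3,-2) = (f(1,0),f(0,1),f(1,1))
replace slot 3: 2·((-5)+3) − (-2) = -2 → (-5,3,-2)
replace slot 2: 2·((-5)+(-2)) − 3 = -17 → (-5,-17,-2)
replace slot 1: 2·((-17)+(-2)) − (-5) = -33 → (-33,-17,-2)

-33,-17,-2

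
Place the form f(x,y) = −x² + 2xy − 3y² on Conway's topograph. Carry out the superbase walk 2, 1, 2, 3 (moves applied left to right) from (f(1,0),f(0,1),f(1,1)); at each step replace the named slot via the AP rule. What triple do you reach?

start (-1,-3,-2) = (f(1,0),f(0,1),f(1,1))
replace slot 2: 2·((-1)+(-2)) − (-3) = -3 → (-1,-3,-2)
replace slot 1: 2·((-3)+(-2)) − (-1) = -9 → (-9,-3,-2)
replace slot 2: 2·((-9)+(-2)) − (-3) = -19 → (-9,-19,-2)
replace slot 3: 2·((-9)+(-19)) − (-2) = -54 → (-9,-19,-54)

-9,-19,-54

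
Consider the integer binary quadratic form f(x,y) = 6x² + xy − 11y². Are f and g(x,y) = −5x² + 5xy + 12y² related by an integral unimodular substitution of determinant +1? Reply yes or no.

D₁ = 265, D₂ = 265
river cycle of f (length 22): (6, 13, -4), (-4, 11, 9), (9, 7, -6), (-6, 5, 10), (10, 15, -1), (-1, 15, 10), (10, 5, -6), (-6, 7, 9), (9, 11, -4), (-4, 13, 6), … (12 more)
river cycle of g (length 18): (-5, 15, 2), (2, 13, -12), (-12, 11, 3), (3, 13, -8), (-8, 3, 8), (8, 13, -3), (-3, 11, 12), (12, 13, -2), (-2, 15, 5), (5, 15, -2), … (8 more)
cycles differ ⇒ inequivalent

no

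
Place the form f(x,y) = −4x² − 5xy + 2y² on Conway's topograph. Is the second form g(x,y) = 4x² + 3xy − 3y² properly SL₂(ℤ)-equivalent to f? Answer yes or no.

D₁ = 57, D₂ = 57
river cycle of f (length 6): (2, 5, -4), (-4, 3, 3), (3, 3, -4), (-4, 5, 2), (2, 7, -1), (-1, 7, 2)
river cycle of g (length 6): (-3, 3, 4), (4, 5, -2), (-2, 7, 1), (1, 7, -2), (-2, 5, 4), (4, 3, -3)
cycles differ ⇒ inequivalent

no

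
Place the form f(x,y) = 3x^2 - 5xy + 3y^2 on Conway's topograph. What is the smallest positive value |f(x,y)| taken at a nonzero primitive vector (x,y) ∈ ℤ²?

translate: b→1 (≡-5 mod 6), so (3,-5,3)→(3,1,1)
flip: (3,1,1)→(1,-1,3)
translate: b→1 (≡-1 mod 2), so (1,-1,3)→(1,1,3)
reduced (well bottom): (1,1,3) with a≤c, −a<b≤a
well minimum = a = 1

1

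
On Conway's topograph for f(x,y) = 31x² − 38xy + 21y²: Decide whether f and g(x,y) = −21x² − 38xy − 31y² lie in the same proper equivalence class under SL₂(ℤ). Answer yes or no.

D₁ = -1160, D₂ = -1160
f: translate: b→24 (≡-38 mod 62), so (31,-38,21)→(31,24,14)
f: flip: (31,24,14)→(14,-24,31)
f: translate: b→4 (≡-24 mod 28), so (14,-24,31)→(14,4,21)
f: reduced (well bottom): (14,4,21) with a≤c, −a<b≤a
g is negative-definite; reduce −g:
−g: translate: b→-4 (≡38 mod 42), so (21,38,31)→(21,-4,14)
−g: flip: (21,-4,14)→(14,4,21)
−g: reduced (well bottom): (14,4,21) with a≤c, −a<b≤a
flip sign back: reduced form of g is (-14,-4,-21)
reduced forms (14, 4, 21) vs (-14, -4, -21) ⇒ inequivalent

no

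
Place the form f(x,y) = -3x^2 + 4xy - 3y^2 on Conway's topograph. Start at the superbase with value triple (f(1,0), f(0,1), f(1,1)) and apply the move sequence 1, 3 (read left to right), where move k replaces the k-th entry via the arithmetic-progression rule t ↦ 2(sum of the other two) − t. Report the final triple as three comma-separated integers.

start (-3,-3,-2) = (f(1,0),f(0,1),f(1,1))
replace slot 1: 2·((-3)+(-2)) − (-3) = -7 → (-7,-3,-2)
replace slot 3: 2·((-7)+(-3)) − (-2) = -18 → (-7,-3,-18)

-7,-3,-18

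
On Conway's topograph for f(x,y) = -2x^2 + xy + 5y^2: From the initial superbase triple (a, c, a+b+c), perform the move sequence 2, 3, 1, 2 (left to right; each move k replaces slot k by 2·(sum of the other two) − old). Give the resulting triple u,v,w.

start (-2,5,4) = (f(1,0),f(0,1),f(1,1))
replace slot 2: 2·((-2)+4) − 5 = -1 → (-2,-1,4)
replace slot 3: 2·((-2)+(-1)) − 4 = -10 → (-2,-1,-10)
replace slot 1: 2·((-1)+(-10)) − (-2) = -20 → (-20,-1,-10)
replace slot 2: 2·((-20)+(-10)) − (-1) = -59 → (-20,-59,-10)

-20,-59,-10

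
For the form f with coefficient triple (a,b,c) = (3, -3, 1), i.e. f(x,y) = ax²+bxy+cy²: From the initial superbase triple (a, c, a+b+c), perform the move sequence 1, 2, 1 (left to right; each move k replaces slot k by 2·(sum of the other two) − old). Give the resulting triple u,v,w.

start (3,1,1) = (f(1,0),f(0,1),f(1,1))
replace slot 1: 2·(1+1) − 3 = 1 → (1,1,1)
replace slot 2: 2·(1+1) − 1 = 3 → (1,3,1)
replace slot 1: 2·(3+1) − 1 = 7 → (7,3,1)

7,3,1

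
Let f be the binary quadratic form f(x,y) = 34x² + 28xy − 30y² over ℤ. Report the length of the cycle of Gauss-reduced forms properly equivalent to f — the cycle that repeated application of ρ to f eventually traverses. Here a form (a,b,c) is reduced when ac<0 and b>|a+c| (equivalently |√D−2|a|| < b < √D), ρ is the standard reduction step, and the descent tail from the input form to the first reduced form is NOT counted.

D = 4864, ⌊√D⌋ = 69
river: ρ → (-30,32,32)
river: ρ → (32,32,-30)
river: ρ → (-30,28,34)
river: ρ → (34,40,-24)
river: ρ → (-24,56,18)
river: ρ → (18,52,-30)
river: ρ → (-30,68,2)
river: ρ → (2,68,-30)
river: ρ → (-30,52,18)
river: ρ → (18,56,-24)
river: ρ → (-24,40,34)
river: ρ → (34,28,-30)
ρ-cycle length = 12 (tail of 0 descent steps not counted)

12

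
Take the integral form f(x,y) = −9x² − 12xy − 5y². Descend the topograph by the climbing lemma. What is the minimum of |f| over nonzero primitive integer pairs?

translate: b→-6 (≡12 mod 18), so (9,12,5)→(9,-6,2)
flip: (9,-6,2)→(2,6,9)
translate: b→2 (≡6 mod 4), so (2,6,9)→(2,2,5)
reduced (well bottom): (2,2,5) with a≤c, −a<b≤a
well minimum |f| = |-2| = 2 (negative-definite)

2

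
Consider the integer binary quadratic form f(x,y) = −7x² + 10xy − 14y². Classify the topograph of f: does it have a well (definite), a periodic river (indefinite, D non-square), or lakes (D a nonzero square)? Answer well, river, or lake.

D = b²−4ac = 10² − 4·(-7)·(-14) = -292
D < 0 ⇒ definite ⇒ every region one sign ⇒ single well

well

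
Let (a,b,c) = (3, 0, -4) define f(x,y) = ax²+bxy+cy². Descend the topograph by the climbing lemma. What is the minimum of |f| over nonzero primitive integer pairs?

descent: ρ → (-4,0,3)
descent: ρ → (3,6,-1)  [lands on river]
river: ρ → (-1,6,3)
closes: descent 2, river 2
min |a| on river = 1

1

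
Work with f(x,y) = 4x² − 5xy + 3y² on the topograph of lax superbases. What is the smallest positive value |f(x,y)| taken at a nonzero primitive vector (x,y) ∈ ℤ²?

translate: b→3 (≡-5 mod 8), so (4,-5,3)→(4,3,2)
flip: (4,3,2)→(2,-3,4)
translate: b→1 (≡-3 mod 4), so (2,-3,4)→(2,1,3)
reduced (well bottom): (2,1,3) with a≤c, −a<b≤a
well minimum = a = 2

2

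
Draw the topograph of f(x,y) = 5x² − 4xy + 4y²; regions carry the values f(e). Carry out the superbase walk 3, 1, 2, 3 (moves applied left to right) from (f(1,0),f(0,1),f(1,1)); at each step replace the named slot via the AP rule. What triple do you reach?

start (5,4,5) = (f(1,0),f(0,1),f(1,1))
replace slot 3: 2·(5+4) − 5 = 13 → (5,4,13)
replace slot 1: 2·(4+13) − 5 = 29 → (29,4,13)
replace slot 2: 2·(29+13) − 4 = 80 → (29,80,13)
replace slot 3: 2·(29+80) − 13 = 205 → (29,80,205)

29,80,205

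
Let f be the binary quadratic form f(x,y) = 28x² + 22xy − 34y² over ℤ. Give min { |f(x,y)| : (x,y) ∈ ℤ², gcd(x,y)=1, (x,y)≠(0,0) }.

river: ρ → (-34,46,16)
river: ρ → (16,50,-28)
river: ρ → (-28,62,4)
river: ρ → (4,58,-58)
river: ρ → (-58,58,4)
river: ρ → (4,62,-28)
river: ρ → (-28,50,16)
river: ρ → (16,46,-34)
river: ρ → (-34,22,28)
river: ρ → (28,34,-28)
river: ρ → (-28,22,34)
river: ρ → (34,46,-16)
river: ρ → (-16,50,28)
river: ρ → (28,62,-4)
river: ρ → (-4,58,58)
river: ρ → (58,58,-4)
river: ρ → (-4,62,28)
river: ρ → (28,50,-16)
river: ρ → (-16,46,34)
river: ρ → (34,22,-28)
river: ρ → (-28,34,28)
river: ρ → (28,22,-34)
closes: descent 0, river 22
min |a| on river = 4

4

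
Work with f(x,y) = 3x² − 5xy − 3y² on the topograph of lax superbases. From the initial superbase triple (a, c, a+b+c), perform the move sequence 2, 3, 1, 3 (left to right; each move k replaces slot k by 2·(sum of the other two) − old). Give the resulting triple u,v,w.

start (3,-3,-5) = (f(1,0),f(0,1),f(1,1))
replace slot 2: 2·(3+(-5)) − (-3) = -1 → (3,-1,-5)
replace slot 3: 2·(3+(-1)) − (-5) = 9 → (3,-1,9)
replace slot 1: 2·((-1)+9) − 3 = 13 → (13,-1,9)
replace slot 3: 2·(13+(-1)) − 9 = 15 → (13,-1,15)

13,-1,15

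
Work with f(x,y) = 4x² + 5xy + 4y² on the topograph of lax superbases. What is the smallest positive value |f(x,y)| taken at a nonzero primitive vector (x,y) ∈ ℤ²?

translate: b→-3 (≡5 mod 8), so (4,5,4)→(4,-3,3)
flip: (4,-3,3)→(3,3,4)
reduced (well bottom): (3,3,4) with a≤c, −a<b≤a
well minimum = a = 3

3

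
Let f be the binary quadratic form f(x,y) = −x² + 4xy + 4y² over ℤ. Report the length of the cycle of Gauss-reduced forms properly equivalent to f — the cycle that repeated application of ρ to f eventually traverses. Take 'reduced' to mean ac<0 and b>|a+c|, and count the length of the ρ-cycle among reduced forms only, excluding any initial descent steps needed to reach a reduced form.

D = 32, ⌊√D⌋ = 5
river: ρ → (4,4,-1)
river: ρ → (-1,4,4)
ρ-cycle length = 2 (tail of 0 descent steps not counted)

2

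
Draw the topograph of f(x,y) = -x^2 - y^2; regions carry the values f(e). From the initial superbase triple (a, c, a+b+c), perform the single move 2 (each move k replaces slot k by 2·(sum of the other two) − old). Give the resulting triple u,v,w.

start (-1,-1,-2) = (f(1,0),f(0,1),f(1,1))
replace slot 2: 2·((-1)+(-2)) − (-1) = -5 → (-1,-5,-2)

-1,-5,-2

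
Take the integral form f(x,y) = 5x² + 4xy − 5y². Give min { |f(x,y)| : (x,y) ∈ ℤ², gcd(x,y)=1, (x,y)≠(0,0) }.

river: ρ → (-5,6,4)
river: ρ → (4,10,-1)
river: ρ → (-1,10,4)
river: ρ → (4,6,-5)
river: ρ → (-5,4,5)
river: ρ → (5,6,-4)
river: ρ → (-4,10,1)
river: ρ → (1,10,-4)
river: ρ → (-4,6,5)
river: ρ → (5,4,-5)
closes: descent 0, river 10
min |a| on river = 1

1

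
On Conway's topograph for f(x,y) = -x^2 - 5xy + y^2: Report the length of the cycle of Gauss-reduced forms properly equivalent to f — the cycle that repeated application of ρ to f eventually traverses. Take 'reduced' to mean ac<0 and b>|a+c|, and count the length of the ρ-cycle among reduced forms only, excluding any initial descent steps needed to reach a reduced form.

D = 29, ⌊√D⌋ = 5
descent: ρ → (1,5,-1)  [lands on river]
river: ρ → (-1,5,1)
ρ-cycle length = 2 (tail of 1 descent step not counted)

2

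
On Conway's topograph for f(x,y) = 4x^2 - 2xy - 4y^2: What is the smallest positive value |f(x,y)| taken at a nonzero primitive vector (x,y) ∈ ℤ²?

descent: ρ → (-4,2,4)  [lands on river]
river: ρ → (4,6,-2)
river: ρ → (-2,6,4)
river: ρ → (4,2,-4)
river: ρ → (-4,6,2)
river: ρ → (2,6,-4)
closes: descent 1, river 6
min |a| on river = 2

2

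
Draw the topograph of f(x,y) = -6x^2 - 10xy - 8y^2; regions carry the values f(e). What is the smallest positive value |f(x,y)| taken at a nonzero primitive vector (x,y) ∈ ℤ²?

translate: b→-2 (≡10 mod 12), so (6,10,8)→(6,-2,4)
flip: (6,-2,4)→(4,2,6)
reduced (well bottom): (4,2,6) with a≤c, −a<b≤a
well minimum |f| = |-4| = 4 (negative-definite)

4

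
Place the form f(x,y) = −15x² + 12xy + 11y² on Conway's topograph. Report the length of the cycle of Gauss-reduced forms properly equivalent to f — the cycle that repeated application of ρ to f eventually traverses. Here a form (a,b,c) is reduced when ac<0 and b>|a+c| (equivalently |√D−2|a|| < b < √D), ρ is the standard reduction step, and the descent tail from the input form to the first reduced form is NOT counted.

D = 804, ⌊√D⌋ = 28
river: ρ → (11,10,-16)
river: ρ → (-16,22,5)
river: ρ → (5,28,-1)
river: ρ → (-1,28,5)
river: ρ → (5,22,-16)
river: ρ → (-16,10,11)
river: ρ → (11,12,-15)
river: ρ → (-15,18,8)
river: ρ → (8,14,-19)
river: ρ → (-19,24,3)
river: ρ → (3,24,-19)
river: ρ → (-19,14,8)
river: ρ → (8,18,-15)
river: ρ → (-15,12,11)
ρ-cycle length = 14 (tail of 0 descent steps not counted)

14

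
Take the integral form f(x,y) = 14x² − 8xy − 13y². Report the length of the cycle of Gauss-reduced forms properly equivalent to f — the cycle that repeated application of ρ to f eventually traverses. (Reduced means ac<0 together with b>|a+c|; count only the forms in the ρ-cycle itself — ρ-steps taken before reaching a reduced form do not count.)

D = 792, ⌊√D⌋ = 28
descent: ρ → (-13,8,14)  [lands on river]
river: ρ → (14,20,-7)
river: ρ → (-7,22,11)
river: ρ → (11,22,-7)
river: ρ → (-7,20,14)
river: ρ → (14,8,-13)
river: ρ → (-13,18,9)
river: ρ → (9,18,-13)
ρ-cycle length = 8 (tail of 1 descent step not counted)

8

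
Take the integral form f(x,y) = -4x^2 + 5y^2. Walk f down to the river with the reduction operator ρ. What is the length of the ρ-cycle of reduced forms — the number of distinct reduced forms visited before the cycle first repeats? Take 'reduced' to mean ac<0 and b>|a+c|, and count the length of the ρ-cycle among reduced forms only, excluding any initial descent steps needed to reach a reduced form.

D = 80, ⌊√D⌋ = 8
descent: ρ → (5,0,-4)
descent: ρ → (-4,8,1)  [lands on river]
river: ρ → (1,8,-4)
ρ-cycle length = 2 (tail of 2 descent steps not counted)

2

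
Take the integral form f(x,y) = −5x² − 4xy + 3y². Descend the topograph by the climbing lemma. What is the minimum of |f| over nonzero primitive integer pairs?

descent: ρ → (3,4,-5)  [lands on river]
river: ρ → (-5,6,2)
river: ρ → (2,6,-5)
river: ρ → (-5,4,3)
river: ρ → (3,8,-1)
river: ρ → (-1,8,3)
closes: descent 1, river 6
min |a| on river = 1

1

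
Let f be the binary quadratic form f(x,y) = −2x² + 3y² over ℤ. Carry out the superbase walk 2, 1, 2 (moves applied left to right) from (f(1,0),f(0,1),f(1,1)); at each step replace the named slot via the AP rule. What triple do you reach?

start (-2,3,1) = (f(1,0),f(0,1),f(1,1))
replace slot 2: 2·((-2)+1) − 3 = -5 → (-2,-5,1)
replace slot 1: 2·((-5)+1) − (-2) = -6 → (-6,-5,1)
replace slot 2: 2·((-6)+1) − (-5) = -5 → (-6,-5,1)

-6,-5,1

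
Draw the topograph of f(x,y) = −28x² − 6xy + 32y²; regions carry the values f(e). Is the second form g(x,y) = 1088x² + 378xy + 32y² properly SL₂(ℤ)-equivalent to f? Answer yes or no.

D₁ = 3620, D₂ = 3620
river cycle of f (length 6): (32, 6, -28), (-28, 50, 10), (10, 50, -28), (-28, 6, 32), (32, 58, -2), (-2, 58, 32)
river cycle of g (length 6): (32, 6, -28), (-28, 50, 10), (10, 50, -28), (-28, 6, 32), (32, 58, -2), (-2, 58, 32)
cycles coincide ⇒ equivalent

yes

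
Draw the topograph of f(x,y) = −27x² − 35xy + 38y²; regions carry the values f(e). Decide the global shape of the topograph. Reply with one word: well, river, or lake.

D = b²−4ac = (-35)² − 4·(-27)·38 = 5329
D = 73² is a perfect square ⇒ form factors over ℤ ⇒ lakes

lake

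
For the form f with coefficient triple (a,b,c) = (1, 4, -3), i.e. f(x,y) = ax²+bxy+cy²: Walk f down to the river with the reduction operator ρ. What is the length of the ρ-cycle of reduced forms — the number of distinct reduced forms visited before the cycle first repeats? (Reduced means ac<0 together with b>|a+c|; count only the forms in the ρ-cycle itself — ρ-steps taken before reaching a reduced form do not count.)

D = 28, ⌊√D⌋ = 5
river: ρ → (-3,2,2)
river: ρ → (2,2,-3)
river: ρ → (-3,4,1)
river: ρ → (1,4,-3)
ρ-cycle length = 4 (tail of 0 descent steps not counted)

4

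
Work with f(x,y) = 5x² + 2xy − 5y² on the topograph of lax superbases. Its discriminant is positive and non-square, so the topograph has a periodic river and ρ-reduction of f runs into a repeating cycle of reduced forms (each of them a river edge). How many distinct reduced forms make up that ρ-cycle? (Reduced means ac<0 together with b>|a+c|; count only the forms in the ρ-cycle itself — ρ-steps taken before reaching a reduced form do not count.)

D = 104, ⌊√D⌋ = 10
river: ρ → (-5,8,2)
river: ρ → (2,8,-5)
river: ρ → (-5,2,5)
river: ρ → (5,8,-2)
river: ρ → (-2,8,5)
river: ρ → (5,2,-5)
ρ-cycle length = 6 (tail of 0 descent steps not counted)

6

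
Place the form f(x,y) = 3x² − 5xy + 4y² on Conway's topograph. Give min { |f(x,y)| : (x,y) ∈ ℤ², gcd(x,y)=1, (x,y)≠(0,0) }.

translate: b→1 (≡-5 mod 6), so (3,-5,4)→(3,1,2)
flip: (3,1,2)→(2,-1,3)
reduced (well bottom): (2,-1,3) with a≤c, −a<b≤a
well minimum = a = 2

2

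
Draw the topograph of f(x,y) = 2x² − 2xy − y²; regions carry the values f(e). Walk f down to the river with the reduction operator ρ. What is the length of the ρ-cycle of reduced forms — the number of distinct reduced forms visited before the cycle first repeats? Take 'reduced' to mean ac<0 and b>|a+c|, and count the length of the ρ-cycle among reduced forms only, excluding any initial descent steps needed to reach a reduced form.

D = 12, ⌊√D⌋ = 3
descent: ρ → (-1,2,2)  [lands on river]
river: ρ → (2,2,-1)
ρ-cycle length = 2 (tail of 1 descent step not counted)

2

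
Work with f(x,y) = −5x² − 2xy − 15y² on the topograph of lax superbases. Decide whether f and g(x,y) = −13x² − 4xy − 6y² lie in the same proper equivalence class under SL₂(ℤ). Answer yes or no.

D₁ = -296, D₂ = -296
f is negative-definite; reduce −f:
−f: reduced (well bottom): (5,2,15) with a≤c, −a<b≤a
flip sign back: reduced form of f is (-5,-2,-15)
g is negative-definite; reduce −g:
−g: flip: (13,4,6)→(6,-4,13)
−g: reduced (well bottom): (6,-4,13) with a≤c, −a<b≤a
flip sign back: reduced form of g is (-6,4,-13)
reduced forms (-5, -2, -15) vs (-6, 4, -13) ⇒ inequivalent

no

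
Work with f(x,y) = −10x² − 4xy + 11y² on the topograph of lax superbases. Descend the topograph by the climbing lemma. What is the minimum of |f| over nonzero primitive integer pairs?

descent: ρ → (11,4,-10)  [lands on river]
river: ρ → (-10,16,5)
river: ρ → (5,14,-13)
river: ρ → (-13,12,6)
river: ρ → (6,12,-13)
river: ρ → (-13,14,5)
river: ρ → (5,16,-10)
river: ρ → (-10,4,11)
river: ρ → (11,18,-3)
river: ρ → (-3,18,11)
closes: descent 1, river 10
min |a| on river = 3

3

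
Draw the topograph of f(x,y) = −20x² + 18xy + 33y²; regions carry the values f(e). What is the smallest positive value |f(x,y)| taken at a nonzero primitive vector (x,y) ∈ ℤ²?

river: ρ → (33,48,-5)
river: ρ → (-5,52,13)
river: ρ → (13,52,-5)
river: ρ → (-5,48,33)
river: ρ → (33,18,-20)
river: ρ → (-20,22,31)
river: ρ → (31,40,-11)
river: ρ → (-11,48,15)
river: ρ → (15,42,-20)
river: ρ → (-20,38,19)
river: ρ → (19,38,-20)
river: ρ → (-20,42,15)
river: ρ → (15,48,-11)
river: ρ → (-11,40,31)
river: ρ → (31,22,-20)
river: ρ → (-20,18,33)
closes: descent 0, river 16
min |a| on river = 5

5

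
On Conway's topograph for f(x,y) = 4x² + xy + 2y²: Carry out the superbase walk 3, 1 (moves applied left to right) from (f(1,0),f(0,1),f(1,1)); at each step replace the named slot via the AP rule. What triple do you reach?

start (4,2,7) = (f(1,0),f(0,1),f(1,1))
replace slot 3: 2·(4+2) − 7 = 5 → (4,2,5)
replace slot 1: 2·(2+5) − 4 = 10 → (10,2,5)

10,2,5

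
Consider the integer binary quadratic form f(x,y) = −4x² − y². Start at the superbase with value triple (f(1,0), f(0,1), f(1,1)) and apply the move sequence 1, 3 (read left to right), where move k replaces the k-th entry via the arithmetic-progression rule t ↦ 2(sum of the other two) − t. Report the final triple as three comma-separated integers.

start (-4,-1,-5) = (f(1,0),f(0,1),f(1,1))
replace slot 1: 2·((-1)+(-5)) − (-4) = -8 → (-8,-1,-5)
replace slot 3: 2·((-8)+(-1)) − (-5) = -13 → (-8,-1,-13)

-8,-1,-13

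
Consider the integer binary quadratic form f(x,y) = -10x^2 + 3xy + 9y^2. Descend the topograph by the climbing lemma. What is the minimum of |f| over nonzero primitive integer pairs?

river: ρ → (9,15,-4)
river: ρ → (-4,17,5)
river: ρ → (5,13,-10)
river: ρ → (-10,7,8)
river: ρ → (8,9,-9)
river: ρ → (-9,9,8)
river: ρ → (8,7,-10)
river: ρ → (-10,13,5)
river: ρ → (5,17,-4)
river: ρ → (-4,15,9)
river: ρ → (9,3,-10)
river: ρ → (-10,17,2)
river: ρ → (2,19,-1)
river: ρ → (-1,19,2)
river: ρ → (2,17,-10)
river: ρ → (-10,3,9)
closes: descent 0, river 16
min |a| on river = 1

1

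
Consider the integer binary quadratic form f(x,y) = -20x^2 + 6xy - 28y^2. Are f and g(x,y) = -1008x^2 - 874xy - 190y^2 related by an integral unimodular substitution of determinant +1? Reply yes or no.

D₁ = -2204, D₂ = -2204
f is negative-definite; reduce −f:
−f: reduced (well bottom): (20,-6,28) with a≤c, −a<b≤a
flip sign back: reduced form of f is (-20,6,-28)
g is negative-definite; reduce −g:
−g: flip: (1008,874,190)→(190,-874,1008)
−g: translate: b→-114 (≡-874 mod 380), so (190,-874,1008)→(190,-114,20)
−g: flip: (190,-114,20)→(20,114,190)
−g: translate: b→-6 (≡114 mod 40), so (20,114,190)→(20,-6,28)
−g: reduced (well bottom): (20,-6,28) with a≤c, −a<b≤a
flip sign back: reduced form of g is (-20,6,-28)
reduced forms (-20, 6, -28) vs (-20, 6, -28) ⇒ equivalent

yes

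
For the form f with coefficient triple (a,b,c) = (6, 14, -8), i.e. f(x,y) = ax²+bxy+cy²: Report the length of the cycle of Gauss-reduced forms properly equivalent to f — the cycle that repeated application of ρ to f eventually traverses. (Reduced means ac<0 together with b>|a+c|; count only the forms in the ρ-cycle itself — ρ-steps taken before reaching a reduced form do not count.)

D = 388, ⌊√D⌋ = 19
river: ρ → (-8,18,2)
river: ρ → (2,18,-8)
river: ρ → (-8,14,6)
river: ρ → (6,10,-12)
river: ρ → (-12,14,4)
river: ρ → (4,18,-4)
river: ρ → (-4,14,12)
river: ρ → (12,10,-6)
river: ρ → (-6,14,8)
river: ρ → (8,18,-2)
river: ρ → (-2,18,8)
river: ρ → (8,14,-6)
river: ρ → (-6,10,12)
river: ρ → (12,14,-4)
river: ρ → (-4,18,4)
river: ρ → (4,14,-12)
river: ρ → (-12,10,6)
river: ρ → (6,14,-8)
ρ-cycle length = 18 (tail of 0 descent steps not counted)

18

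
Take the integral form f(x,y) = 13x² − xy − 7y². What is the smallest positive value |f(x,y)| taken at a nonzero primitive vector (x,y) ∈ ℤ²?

descent: ρ → (-7,15,5)  [lands on river]
river: ρ → (5,15,-7)
river: ρ → (-7,13,7)
river: ρ → (7,15,-5)
river: ρ → (-5,15,7)
river: ρ → (7,13,-7)
closes: descent 1, river 6
min |a| on river = 5

5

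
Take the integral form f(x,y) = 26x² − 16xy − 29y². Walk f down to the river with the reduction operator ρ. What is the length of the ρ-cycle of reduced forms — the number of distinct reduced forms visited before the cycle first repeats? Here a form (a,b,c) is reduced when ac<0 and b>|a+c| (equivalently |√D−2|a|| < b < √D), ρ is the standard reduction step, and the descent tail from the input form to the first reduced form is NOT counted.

D = 3272, ⌊√D⌋ = 57
descent: ρ → (-29,16,26)  [lands on river]
river: ρ → (26,36,-19)
river: ρ → (-19,40,22)
river: ρ → (22,48,-11)
river: ρ → (-11,40,38)
river: ρ → (38,36,-13)
river: ρ → (-13,42,29)
river: ρ → (29,16,-26)
river: ρ → (-26,36,19)
river: ρ → (19,40,-22)
river: ρ → (-22,48,11)
river: ρ → (11,40,-38)
river: ρ → (-38,36,13)
river: ρ → (13,42,-29)
ρ-cycle length = 14 (tail of 1 descent step not counted)

14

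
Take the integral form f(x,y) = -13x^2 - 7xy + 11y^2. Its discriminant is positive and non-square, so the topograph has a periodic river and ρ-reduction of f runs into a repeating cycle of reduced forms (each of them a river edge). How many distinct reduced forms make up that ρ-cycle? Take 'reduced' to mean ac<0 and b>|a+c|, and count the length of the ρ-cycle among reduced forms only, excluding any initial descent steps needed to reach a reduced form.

D = 621, ⌊√D⌋ = 24
descent: ρ → (11,7,-13)  [lands on river]
river: ρ → (-13,19,5)
river: ρ → (5,21,-9)
river: ρ → (-9,15,11)
ρ-cycle length = 4 (tail of 1 descent step not counted)

4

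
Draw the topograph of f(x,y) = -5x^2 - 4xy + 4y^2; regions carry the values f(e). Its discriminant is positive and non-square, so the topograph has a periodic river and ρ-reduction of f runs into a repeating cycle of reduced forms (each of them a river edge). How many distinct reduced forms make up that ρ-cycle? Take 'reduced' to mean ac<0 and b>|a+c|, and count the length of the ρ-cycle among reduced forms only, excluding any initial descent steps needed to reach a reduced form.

D = 96, ⌊√D⌋ = 9
descent: ρ → (4,4,-5)  [lands on river]
river: ρ → (-5,6,3)
river: ρ → (3,6,-5)
river: ρ → (-5,4,4)
ρ-cycle length = 4 (tail of 1 descent step not counted)

4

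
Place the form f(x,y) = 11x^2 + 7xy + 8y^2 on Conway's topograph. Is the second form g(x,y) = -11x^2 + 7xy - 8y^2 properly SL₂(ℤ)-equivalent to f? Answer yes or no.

D₁ = -303, D₂ = -303
f: flip: (11,7,8)→(8,-7,11)
f: reduced (well bottom): (8,-7,11) with a≤c, −a<b≤a
g is negative-definite; reduce −g:
−g: flip: (11,-7,8)→(8,7,11)
−g: reduced (well bottom): (8,7,11) with a≤c, −a<b≤a
flip sign back: reduced form of g is (-8,-7,-11)
reduced forms (8, -7, 11) vs (-8, -7, -11) ⇒ inequivalent

no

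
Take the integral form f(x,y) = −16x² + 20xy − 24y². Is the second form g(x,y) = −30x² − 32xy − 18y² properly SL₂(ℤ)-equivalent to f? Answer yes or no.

D₁ = -1136, D₂ = -1136
f is negative-definite; reduce −f:
−f: translate: b→12 (≡-20 mod 32), so (16,-20,24)→(16,12,20)
−f: reduced (well bottom): (16,12,20) with a≤c, −a<b≤a
flip sign back: reduced form of f is (-16,-12,-20)
g is negative-definite; reduce −g:
−g: translate: b→-28 (≡32 mod 60), so (30,32,18)→(30,-28,16)
−g: flip: (30,-28,16)→(16,28,30)
−g: translate: b→-4 (≡28 mod 32), so (16,28,30)→(16,-4,18)
−g: reduced (well bottom): (16,-4,18) with a≤c, −a<b≤a
flip sign back: reduced form of g is (-16,4,-18)
reduced forms (-16, -12, -20) vs (-16, 4, -18) ⇒ inequivalent

no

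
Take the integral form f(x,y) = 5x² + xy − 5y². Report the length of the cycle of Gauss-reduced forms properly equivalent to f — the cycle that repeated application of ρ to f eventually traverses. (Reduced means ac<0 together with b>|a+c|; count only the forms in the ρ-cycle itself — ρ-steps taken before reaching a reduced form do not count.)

D = 101, ⌊√D⌋ = 10
river: ρ → (-5,9,1)
river: ρ → (1,9,-5)
river: ρ → (-5,1,5)
river: ρ → (5,9,-1)
river: ρ → (-1,9,5)
river: ρ → (5,1,-5)
ρ-cycle length = 6 (tail of 0 descent steps not counted)

6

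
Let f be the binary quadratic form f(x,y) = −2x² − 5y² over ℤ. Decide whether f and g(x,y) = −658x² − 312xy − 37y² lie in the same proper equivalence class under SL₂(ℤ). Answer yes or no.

D₁ = -40, D₂ = -40
f is negative-definite; reduce −f:
−f: reduced (well bottom): (2,0,5) with a≤c, −a<b≤a
flip sign back: reduced form of f is (-2,0,-5)
g is negative-definite; reduce −g:
−g: flip: (658,312,37)→(37,-312,658)
−g: translate: b→-16 (≡-312 mod 74), so (37,-312,658)→(37,-16,2)
−g: flip: (37,-16,2)→(2,16,37)
−g: translate: b→0 (≡16 mod 4), so (2,16,37)→(2,0,5)
−g: reduced (well bottom): (2,0,5) with a≤c, −a<b≤a
flip sign back: reduced form of g is (-2,0,-5)
reduced forms (-2, 0, -5) vs (-2, 0, -5) ⇒ equivalent

yes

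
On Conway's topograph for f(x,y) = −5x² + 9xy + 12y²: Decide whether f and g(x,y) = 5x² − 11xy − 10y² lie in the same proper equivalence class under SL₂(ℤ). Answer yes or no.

D₁ = 321, D₂ = 321
river cycle of f (length 6): (12, 15, -2), (-2, 17, 4), (4, 15, -6), (-6, 9, 10), (10, 11, -5), (-5, 9, 12)
river cycle of g (length 6): (-10, 11, 5), (5, 9, -12), (-12, 15, 2), (2, 17, -4), (-4, 15, 6), (6, 9, -10)
cycles differ ⇒ inequivalent

no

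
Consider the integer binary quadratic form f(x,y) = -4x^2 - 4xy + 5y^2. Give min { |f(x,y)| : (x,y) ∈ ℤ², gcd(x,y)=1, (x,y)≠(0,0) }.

descent: ρ → (5,4,-4)  [lands on river]
river: ρ → (-4,4,5)
river: ρ → (5,6,-3)
river: ρ → (-3,6,5)
closes: descent 1, river 4
min |a| on river = 3

3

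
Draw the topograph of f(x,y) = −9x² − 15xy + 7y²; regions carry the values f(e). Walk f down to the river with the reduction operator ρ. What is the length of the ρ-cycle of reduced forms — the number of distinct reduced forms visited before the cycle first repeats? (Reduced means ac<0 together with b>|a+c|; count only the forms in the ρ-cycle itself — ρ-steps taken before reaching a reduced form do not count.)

D = 477, ⌊√D⌋ = 21
descent: ρ → (7,15,-9)  [lands on river]
river: ρ → (-9,21,1)
river: ρ → (1,21,-9)
river: ρ → (-9,15,7)
river: ρ → (7,13,-11)
river: ρ → (-11,9,9)
river: ρ → (9,9,-11)
river: ρ → (-11,13,7)
ρ-cycle length = 8 (tail of 1 descent step not counted)

8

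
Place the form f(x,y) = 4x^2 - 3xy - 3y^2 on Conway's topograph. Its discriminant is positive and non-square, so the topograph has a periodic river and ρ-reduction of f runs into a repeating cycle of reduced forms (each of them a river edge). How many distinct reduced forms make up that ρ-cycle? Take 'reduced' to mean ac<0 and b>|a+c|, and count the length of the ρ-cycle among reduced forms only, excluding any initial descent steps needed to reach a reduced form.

D = 57, ⌊√D⌋ = 7
descent: ρ → (-3,3,4)  [lands on river]
river: ρ → (4,5,-2)
river: ρ → (-2,7,1)
river: ρ → (1,7,-2)
river: ρ → (-2,5,4)
river: ρ → (4,3,-3)
ρ-cycle length = 6 (tail of 1 descent step not counted)

6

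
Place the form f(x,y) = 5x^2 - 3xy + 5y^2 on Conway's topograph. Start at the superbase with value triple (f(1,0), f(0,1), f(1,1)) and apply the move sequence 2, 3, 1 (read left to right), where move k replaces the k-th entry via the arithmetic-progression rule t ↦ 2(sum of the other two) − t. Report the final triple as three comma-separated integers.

start (5,5,7) = (f(1,0),f(0,1),f(1,1))
replace slot 2: 2·(5+7) − 5 = 19 → (5,19,7)
replace slot 3: 2·(5+19) − 7 = 41 → (5,19,41)
replace slot 1: 2·(19+41) − 5 = 115 → (115,19,41)

115,19,41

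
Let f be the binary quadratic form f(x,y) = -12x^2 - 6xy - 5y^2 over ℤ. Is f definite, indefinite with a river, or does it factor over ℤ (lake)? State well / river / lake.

D = b²−4ac = (-6)² − 4·(-12)·(-5) = -204
D < 0 ⇒ definite ⇒ every region one sign ⇒ single well

well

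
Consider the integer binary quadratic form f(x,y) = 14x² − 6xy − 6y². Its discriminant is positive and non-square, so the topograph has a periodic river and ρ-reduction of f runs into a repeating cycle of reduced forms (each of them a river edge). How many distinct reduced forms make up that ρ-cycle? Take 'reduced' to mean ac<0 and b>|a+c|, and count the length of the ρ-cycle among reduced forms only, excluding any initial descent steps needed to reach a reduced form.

D = 372, ⌊√D⌋ = 19
descent: ρ → (-6,18,2)  [lands on river]
river: ρ → (2,18,-6)
ρ-cycle length = 2 (tail of 1 descent step not counted)

2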